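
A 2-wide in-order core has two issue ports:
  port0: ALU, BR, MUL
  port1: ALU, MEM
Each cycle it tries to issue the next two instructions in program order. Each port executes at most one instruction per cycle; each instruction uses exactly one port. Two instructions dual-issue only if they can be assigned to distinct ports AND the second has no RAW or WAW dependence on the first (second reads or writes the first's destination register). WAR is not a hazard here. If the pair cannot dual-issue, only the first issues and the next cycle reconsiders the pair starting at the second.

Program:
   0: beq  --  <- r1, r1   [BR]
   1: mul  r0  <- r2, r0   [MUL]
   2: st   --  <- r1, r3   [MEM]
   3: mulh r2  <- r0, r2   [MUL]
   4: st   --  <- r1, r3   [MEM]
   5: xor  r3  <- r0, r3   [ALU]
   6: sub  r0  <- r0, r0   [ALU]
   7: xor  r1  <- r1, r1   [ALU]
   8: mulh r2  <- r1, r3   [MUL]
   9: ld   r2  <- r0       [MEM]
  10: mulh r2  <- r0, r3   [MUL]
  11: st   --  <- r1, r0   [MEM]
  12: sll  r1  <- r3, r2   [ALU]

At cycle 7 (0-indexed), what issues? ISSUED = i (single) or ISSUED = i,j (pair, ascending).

  cy0 -> i0 (beq.BR) no-port BR/MUL
  cy1 -> i1,i2 (mul.MUL st.MEM) pair
  cy2 -> i3,i4 (mulh.MUL st.MEM) pair
  cy3 -> i5,i6 (xor.ALU sub.ALU) pair
  cy4 -> i7 (xor.ALU) RAW r1
  cy5 -> i8 (mulh.MUL) WAW r2
  cy6 -> i9 (ld.MEM) WAW r2
  cy7 -> i10,i11 (mulh.MUL st.MEM) pair
  cy8 -> i12 (sll.ALU) tail

ISSUED = 10,11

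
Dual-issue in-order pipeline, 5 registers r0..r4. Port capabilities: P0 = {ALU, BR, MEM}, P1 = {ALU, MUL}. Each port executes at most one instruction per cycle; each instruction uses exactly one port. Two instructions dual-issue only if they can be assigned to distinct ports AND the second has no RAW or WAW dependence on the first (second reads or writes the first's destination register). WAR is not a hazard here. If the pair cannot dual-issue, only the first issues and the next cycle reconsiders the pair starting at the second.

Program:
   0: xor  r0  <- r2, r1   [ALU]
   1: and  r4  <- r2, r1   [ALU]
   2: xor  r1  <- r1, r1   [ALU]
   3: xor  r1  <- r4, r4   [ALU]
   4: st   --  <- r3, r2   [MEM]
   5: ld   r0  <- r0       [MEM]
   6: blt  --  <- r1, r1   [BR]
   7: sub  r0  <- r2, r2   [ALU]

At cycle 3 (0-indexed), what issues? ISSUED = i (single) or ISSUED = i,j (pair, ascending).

ISSUED = 5

t=0 i0,i1:xor/and ; pair
t=1 i2:xor ; WAW r1
t=2 i3,i4:xor/st ; pair
t=3 i5:ld ; no-port MEM/BR
t=4 i6,i7:blt/sub ; pair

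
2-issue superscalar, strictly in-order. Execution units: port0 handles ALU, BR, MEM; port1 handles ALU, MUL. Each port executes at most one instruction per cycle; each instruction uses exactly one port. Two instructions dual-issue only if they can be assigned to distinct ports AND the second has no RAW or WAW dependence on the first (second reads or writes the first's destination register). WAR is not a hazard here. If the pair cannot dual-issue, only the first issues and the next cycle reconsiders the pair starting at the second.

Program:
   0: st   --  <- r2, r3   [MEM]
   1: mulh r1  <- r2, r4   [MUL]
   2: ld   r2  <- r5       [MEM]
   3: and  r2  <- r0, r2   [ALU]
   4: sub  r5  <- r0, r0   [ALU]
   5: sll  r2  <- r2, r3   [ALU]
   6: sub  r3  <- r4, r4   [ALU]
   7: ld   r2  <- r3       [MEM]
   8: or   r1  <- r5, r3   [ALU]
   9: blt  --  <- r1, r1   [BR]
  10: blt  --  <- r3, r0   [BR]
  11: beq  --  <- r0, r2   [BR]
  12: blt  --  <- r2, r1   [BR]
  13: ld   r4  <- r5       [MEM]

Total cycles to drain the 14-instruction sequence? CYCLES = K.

CYCLES = 10

  cy0 -> i0/i1 (st mulh) 2-wide
  cy1 -> i2 (ld) RAW+WAW r2
  cy2 -> i3/i4 (and sub) 2-wide
  cy3 -> i5/i6 (sll sub) 2-wide
  cy4 -> i7/i8 (ld or) 2-wide
  cy5 -> i9 (blt) no-port BR/BR
  cy6 -> i10 (blt) no-port BR/BR
  cy7 -> i11 (beq) no-port BR/BR
  cy8 -> i12 (blt) no-port BR/MEM
  cy9 -> i13 (ld) tail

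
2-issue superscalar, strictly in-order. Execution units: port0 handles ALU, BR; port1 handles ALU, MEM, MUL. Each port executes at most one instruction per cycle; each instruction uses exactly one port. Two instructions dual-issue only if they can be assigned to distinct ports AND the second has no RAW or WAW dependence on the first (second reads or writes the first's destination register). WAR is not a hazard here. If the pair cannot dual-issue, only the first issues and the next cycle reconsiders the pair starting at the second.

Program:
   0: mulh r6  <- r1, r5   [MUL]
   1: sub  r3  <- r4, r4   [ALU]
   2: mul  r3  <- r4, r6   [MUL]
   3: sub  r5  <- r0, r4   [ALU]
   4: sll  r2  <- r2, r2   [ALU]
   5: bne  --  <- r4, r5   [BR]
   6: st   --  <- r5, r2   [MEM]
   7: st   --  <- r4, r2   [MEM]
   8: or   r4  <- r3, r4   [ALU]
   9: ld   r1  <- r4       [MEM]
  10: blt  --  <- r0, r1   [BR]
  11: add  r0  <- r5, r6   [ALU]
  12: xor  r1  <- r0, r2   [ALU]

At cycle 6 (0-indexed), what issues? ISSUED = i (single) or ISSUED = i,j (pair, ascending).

[0] i0,i1  mulh.MUL+sub.ALU  -- dual
[1] i2,i3  mul.MUL+sub.ALU  -- dual
[2] i4,i5  sll.ALU+bne.BR  -- dual
[3] i6  st.MEM  -- no-port MEM/MEM
[4] i7,i8  st.MEM+or.ALU  -- dual
[5] i9  ld.MEM  -- RAW r1
[6] i10,i11  blt.BR+add.ALU  -- dual
[7] i12  xor.ALU  -- tail

ISSUED = 10,11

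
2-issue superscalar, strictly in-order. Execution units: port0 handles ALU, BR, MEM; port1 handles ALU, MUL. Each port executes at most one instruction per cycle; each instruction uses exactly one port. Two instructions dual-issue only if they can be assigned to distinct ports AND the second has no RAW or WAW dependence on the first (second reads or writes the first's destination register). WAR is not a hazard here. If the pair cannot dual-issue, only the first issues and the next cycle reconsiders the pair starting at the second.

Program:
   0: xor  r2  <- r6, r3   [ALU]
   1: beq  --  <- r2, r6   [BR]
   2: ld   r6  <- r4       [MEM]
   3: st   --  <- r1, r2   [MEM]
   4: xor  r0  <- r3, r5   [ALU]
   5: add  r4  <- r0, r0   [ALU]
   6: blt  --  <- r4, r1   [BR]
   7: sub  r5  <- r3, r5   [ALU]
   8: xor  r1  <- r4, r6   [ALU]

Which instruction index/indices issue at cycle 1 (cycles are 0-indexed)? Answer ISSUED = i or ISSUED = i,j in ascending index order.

ISSUED = 1

t=0 i0:xor ; RAW r2
t=1 i1:beq ; no-port BR/MEM
t=2 i2:ld ; no-port MEM/MEM
t=3 i3&i4:st/xor ; dual
t=4 i5:add ; RAW r4
t=5 i6&i7:blt/sub ; dual
t=6 i8:xor ; tail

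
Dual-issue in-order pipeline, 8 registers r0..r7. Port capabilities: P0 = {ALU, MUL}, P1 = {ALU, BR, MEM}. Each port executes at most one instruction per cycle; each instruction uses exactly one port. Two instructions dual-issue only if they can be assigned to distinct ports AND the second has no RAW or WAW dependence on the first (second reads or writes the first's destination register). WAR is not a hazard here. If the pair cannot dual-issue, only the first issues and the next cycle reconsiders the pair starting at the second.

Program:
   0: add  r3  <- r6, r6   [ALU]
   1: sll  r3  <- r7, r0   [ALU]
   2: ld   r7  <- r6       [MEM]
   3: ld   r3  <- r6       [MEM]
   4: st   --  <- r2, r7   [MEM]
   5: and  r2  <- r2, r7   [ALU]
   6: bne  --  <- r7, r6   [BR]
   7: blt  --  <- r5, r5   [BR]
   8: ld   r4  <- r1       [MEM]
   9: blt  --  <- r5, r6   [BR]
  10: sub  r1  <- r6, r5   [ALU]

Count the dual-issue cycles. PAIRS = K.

PAIRS = 3

t=0 i0:add.ALU ; WAW r3
t=1 i1+i2:sll.ALU/ld.MEM ; 2-wide
t=2 i3:ld.MEM ; no-port MEM/MEM
t=3 i4+i5:st.MEM/and.ALU ; 2-wide
t=4 i6:bne.BR ; no-port BR/BR
t=5 i7:blt.BR ; no-port BR/MEM
t=6 i8:ld.MEM ; no-port MEM/BR
t=7 i9+i10:blt.BR/sub.ALU ; 2-wide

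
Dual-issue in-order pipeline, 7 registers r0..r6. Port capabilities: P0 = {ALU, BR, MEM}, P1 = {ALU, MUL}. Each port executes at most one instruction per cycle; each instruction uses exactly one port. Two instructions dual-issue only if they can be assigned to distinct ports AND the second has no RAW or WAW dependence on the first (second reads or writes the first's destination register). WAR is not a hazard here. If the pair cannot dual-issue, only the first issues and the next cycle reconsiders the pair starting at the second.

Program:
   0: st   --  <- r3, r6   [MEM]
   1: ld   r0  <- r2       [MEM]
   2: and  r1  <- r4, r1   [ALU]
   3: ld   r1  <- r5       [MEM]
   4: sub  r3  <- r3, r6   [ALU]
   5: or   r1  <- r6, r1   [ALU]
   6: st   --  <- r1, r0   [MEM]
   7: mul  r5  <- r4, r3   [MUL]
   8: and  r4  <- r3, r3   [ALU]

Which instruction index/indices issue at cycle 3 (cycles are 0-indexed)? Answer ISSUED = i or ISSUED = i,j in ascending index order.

[0] i0  st.MEM  -- no-port MEM/MEM
[1] i1+i2  ld.MEM and.ALU  -- 2-wide
[2] i3+i4  ld.MEM sub.ALU  -- 2-wide
[3] i5  or.ALU  -- RAW r1
[4] i6+i7  st.MEM mul.MUL  -- 2-wide
[5] i8  and.ALU  -- tail

ISSUED = 5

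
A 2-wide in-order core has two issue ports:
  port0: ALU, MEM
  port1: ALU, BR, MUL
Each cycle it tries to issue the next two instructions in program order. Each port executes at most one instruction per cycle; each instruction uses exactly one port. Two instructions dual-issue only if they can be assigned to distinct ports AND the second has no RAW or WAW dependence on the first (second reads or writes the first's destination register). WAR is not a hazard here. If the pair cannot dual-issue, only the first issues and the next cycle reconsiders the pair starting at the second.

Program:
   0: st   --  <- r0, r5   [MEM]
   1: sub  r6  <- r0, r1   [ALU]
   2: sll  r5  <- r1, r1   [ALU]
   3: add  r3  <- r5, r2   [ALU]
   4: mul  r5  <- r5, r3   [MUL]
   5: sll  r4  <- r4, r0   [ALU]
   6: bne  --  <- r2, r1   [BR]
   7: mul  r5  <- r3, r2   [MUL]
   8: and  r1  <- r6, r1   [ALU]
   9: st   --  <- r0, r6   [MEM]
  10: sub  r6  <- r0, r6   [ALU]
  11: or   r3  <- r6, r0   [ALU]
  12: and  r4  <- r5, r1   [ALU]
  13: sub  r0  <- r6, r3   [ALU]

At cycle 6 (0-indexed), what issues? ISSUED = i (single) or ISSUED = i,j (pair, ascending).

t=0 i0,i1:st.MEM+sub.ALU ; dual
t=1 i2:sll.ALU ; RAW r5
t=2 i3:add.ALU ; RAW r3
t=3 i4,i5:mul.MUL+sll.ALU ; dual
t=4 i6:bne.BR ; no-port BR/MUL
t=5 i7,i8:mul.MUL+and.ALU ; dual
t=6 i9,i10:st.MEM+sub.ALU ; dual
t=7 i11,i12:or.ALU+and.ALU ; dual
t=8 i13:sub.ALU ; tail

ISSUED = 9,10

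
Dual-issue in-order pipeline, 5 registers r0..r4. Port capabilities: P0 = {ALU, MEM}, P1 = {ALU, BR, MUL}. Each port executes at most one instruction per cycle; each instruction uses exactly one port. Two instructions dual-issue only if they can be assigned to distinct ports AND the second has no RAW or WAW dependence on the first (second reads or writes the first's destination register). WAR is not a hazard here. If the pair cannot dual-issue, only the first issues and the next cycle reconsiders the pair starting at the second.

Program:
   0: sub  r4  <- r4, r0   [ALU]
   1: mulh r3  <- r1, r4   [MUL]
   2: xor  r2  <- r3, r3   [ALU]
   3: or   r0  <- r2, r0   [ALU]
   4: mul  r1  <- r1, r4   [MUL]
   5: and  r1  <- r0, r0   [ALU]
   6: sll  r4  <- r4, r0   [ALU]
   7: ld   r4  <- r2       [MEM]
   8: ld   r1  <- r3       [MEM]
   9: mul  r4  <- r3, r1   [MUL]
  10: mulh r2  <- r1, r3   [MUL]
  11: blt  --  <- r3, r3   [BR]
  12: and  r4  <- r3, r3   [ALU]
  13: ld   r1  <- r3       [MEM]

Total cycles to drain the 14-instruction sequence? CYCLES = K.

c0: i0 sub.ALU  RAW r4
c1: i1 mulh.MUL  RAW r3
c2: i2 xor.ALU  RAW r2
c3: i3,i4 or.ALU mul.MUL  2-wide
c4: i5,i6 and.ALU sll.ALU  2-wide
c5: i7 ld.MEM  no-port MEM/MEM
c6: i8 ld.MEM  RAW r1
c7: i9 mul.MUL  no-port MUL/MUL
c8: i10 mulh.MUL  no-port MUL/BR
c9: i11,i12 blt.BR and.ALU  2-wide
c10: i13 ld.MEM  tail

CYCLES = 11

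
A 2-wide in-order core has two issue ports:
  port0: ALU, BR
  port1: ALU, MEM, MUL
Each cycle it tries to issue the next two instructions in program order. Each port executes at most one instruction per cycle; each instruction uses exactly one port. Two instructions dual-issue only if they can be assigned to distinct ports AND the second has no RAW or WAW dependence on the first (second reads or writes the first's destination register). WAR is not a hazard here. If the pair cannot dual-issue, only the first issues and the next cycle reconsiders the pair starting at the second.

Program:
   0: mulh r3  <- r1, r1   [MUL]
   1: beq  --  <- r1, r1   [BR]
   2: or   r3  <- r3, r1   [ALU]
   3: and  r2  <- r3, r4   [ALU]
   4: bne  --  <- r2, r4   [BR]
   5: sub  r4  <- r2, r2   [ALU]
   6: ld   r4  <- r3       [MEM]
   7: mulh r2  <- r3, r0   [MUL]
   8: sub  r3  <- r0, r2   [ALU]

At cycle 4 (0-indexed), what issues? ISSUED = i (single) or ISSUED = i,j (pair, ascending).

[0] i0+i1  mulh beq  -- pair
[1] i2  or  -- RAW r3
[2] i3  and  -- RAW r2
[3] i4+i5  bne sub  -- pair
[4] i6  ld  -- no-port MEM/MUL
[5] i7  mulh  -- RAW r2
[6] i8  sub  -- tail

ISSUED = 6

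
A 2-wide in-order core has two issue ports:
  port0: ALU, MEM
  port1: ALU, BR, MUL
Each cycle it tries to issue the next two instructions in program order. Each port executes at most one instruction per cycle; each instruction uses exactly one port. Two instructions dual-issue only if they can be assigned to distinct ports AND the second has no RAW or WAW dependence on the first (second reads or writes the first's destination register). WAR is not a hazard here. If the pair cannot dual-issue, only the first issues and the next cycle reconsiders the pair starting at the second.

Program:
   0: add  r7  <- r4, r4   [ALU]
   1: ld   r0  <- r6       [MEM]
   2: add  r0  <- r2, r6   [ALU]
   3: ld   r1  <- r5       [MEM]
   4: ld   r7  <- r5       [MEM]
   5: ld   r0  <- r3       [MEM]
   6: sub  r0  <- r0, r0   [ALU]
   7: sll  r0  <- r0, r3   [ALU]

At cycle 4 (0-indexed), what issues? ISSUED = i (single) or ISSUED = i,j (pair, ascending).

c0: i0+i1 add ld  pair
c1: i2+i3 add ld  pair
c2: i4 ld  no-port MEM/MEM
c3: i5 ld  RAW+WAW r0
c4: i6 sub  RAW+WAW r0
c5: i7 sll  tail

ISSUED = 6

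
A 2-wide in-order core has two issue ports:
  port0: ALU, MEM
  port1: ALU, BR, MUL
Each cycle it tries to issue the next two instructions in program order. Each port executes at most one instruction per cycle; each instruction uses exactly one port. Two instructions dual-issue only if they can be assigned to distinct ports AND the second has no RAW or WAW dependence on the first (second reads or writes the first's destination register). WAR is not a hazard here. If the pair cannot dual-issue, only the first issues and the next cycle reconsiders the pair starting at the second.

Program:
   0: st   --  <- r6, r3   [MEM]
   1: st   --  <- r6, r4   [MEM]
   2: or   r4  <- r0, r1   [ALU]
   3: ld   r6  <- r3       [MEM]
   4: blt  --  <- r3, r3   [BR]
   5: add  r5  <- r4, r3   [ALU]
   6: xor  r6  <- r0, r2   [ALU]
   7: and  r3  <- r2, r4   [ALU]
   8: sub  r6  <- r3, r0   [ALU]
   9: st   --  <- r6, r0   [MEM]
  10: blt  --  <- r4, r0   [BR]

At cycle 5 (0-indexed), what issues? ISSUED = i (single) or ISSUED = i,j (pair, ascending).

t=0 i0:st.MEM ; no-port MEM/MEM
t=1 i1&i2:st.MEM+or.ALU ; dual
t=2 i3&i4:ld.MEM+blt.BR ; dual
t=3 i5&i6:add.ALU+xor.ALU ; dual
t=4 i7:and.ALU ; RAW r3
t=5 i8:sub.ALU ; RAW r6
t=6 i9&i10:st.MEM+blt.BR ; dual

ISSUED = 8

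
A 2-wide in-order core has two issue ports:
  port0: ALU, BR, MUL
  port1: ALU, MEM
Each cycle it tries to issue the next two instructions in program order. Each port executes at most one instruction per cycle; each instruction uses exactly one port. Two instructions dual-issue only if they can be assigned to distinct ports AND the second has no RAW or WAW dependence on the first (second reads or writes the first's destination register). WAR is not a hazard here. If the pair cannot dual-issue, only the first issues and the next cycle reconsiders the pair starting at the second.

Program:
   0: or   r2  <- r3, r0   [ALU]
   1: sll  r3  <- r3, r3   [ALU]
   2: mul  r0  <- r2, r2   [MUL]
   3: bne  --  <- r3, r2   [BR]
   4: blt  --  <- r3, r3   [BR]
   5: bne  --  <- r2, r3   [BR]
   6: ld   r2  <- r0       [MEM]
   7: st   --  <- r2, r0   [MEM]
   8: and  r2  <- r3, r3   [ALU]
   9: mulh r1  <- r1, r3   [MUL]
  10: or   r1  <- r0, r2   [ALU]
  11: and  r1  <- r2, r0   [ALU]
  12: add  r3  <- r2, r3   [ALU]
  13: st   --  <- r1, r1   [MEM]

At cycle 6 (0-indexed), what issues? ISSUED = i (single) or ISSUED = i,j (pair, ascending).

c0: i0&i1 or.ALU+sll.ALU  pair
c1: i2 mul.MUL  no-port MUL/BR
c2: i3 bne.BR  no-port BR/BR
c3: i4 blt.BR  no-port BR/BR
c4: i5&i6 bne.BR+ld.MEM  pair
c5: i7&i8 st.MEM+and.ALU  pair
c6: i9 mulh.MUL  WAW r1
c7: i10 or.ALU  WAW r1
c8: i11&i12 and.ALU+add.ALU  pair
c9: i13 st.MEM  tail

ISSUED = 9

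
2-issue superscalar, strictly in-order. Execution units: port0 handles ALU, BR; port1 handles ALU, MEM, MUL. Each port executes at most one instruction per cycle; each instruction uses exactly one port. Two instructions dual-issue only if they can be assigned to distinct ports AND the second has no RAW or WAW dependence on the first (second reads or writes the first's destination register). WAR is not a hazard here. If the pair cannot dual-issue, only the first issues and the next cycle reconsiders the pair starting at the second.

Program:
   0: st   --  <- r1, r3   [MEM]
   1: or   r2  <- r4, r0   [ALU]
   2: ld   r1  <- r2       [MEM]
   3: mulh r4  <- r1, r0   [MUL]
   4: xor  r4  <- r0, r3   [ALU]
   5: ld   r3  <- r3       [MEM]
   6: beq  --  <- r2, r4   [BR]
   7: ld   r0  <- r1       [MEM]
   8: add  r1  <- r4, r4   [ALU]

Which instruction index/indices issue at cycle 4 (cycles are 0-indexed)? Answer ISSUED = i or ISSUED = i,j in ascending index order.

ISSUED = 6,7

#0 head=0: st.MEM/or.ALU i0,i1 2-wide
#1 head=2: ld.MEM i2 no-port MEM/MUL
#2 head=3: mulh.MUL i3 WAW r4
#3 head=4: xor.ALU/ld.MEM i4,i5 2-wide
#4 head=6: beq.BR/ld.MEM i6,i7 2-wide
#5 head=8: add.ALU i8 tail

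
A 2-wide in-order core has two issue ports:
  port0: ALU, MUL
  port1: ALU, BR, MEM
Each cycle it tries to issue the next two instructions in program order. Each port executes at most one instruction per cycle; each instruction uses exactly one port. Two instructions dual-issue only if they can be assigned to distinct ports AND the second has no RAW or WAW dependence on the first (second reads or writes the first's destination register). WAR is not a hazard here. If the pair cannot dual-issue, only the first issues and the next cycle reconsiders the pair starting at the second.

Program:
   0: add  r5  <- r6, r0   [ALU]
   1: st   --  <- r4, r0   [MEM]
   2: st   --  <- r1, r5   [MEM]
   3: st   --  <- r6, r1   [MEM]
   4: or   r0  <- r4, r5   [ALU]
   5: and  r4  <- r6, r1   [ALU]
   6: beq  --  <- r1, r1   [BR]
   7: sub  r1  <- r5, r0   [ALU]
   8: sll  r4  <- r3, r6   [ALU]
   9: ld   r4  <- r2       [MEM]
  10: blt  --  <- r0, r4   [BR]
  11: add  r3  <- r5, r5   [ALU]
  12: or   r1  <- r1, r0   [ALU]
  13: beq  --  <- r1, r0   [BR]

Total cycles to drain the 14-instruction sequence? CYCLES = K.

CYCLES = 9

[0] i0&i1  add.ALU/st.MEM  -- 2-wide
[1] i2  st.MEM  -- no-port MEM/MEM
[2] i3&i4  st.MEM/or.ALU  -- 2-wide
[3] i5&i6  and.ALU/beq.BR  -- 2-wide
[4] i7&i8  sub.ALU/sll.ALU  -- 2-wide
[5] i9  ld.MEM  -- no-port MEM/BR
[6] i10&i11  blt.BR/add.ALU  -- 2-wide
[7] i12  or.ALU  -- RAW r1
[8] i13  beq.BR  -- tail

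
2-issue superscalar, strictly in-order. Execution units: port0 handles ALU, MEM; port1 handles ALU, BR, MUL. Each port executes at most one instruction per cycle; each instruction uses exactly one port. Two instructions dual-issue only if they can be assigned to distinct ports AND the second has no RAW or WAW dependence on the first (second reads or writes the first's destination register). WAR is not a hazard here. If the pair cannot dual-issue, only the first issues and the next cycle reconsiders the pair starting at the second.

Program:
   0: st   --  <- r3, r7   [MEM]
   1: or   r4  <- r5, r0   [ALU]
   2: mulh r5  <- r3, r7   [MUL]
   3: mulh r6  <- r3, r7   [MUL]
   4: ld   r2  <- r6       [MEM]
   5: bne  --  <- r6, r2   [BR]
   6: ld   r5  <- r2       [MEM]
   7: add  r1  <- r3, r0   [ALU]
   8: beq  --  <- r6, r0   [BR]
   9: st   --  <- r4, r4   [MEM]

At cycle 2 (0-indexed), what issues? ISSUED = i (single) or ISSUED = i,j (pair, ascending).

[0] i0+i1  st.MEM+or.ALU  -- pair
[1] i2  mulh.MUL  -- no-port MUL/MUL
[2] i3  mulh.MUL  -- RAW r6
[3] i4  ld.MEM  -- RAW r2
[4] i5+i6  bne.BR+ld.MEM  -- pair
[5] i7+i8  add.ALU+beq.BR  -- pair
[6] i9  st.MEM  -- tail

ISSUED = 3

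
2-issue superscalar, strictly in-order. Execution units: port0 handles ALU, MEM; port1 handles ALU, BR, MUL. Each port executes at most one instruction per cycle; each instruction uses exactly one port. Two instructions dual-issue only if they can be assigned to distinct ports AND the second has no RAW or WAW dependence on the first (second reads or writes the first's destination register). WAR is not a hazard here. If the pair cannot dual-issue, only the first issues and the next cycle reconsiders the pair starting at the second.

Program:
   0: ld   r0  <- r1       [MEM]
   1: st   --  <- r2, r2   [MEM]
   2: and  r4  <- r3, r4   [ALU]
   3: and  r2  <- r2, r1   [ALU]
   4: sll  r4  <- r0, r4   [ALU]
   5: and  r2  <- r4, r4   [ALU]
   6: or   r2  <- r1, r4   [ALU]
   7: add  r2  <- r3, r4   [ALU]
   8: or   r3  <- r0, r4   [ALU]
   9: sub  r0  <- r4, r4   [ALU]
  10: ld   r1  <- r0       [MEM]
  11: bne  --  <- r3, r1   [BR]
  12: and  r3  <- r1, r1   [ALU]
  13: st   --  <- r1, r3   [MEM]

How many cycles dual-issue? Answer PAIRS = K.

PAIRS = 4

0. ld.MEM @i0  | no-port MEM/MEM
1. st.MEM and.ALU @i1&i2  | dual
2. and.ALU sll.ALU @i3&i4  | dual
3. and.ALU @i5  | WAW r2
4. or.ALU @i6  | WAW r2
5. add.ALU or.ALU @i7&i8  | dual
6. sub.ALU @i9  | RAW r0
7. ld.MEM @i10  | RAW r1
8. bne.BR and.ALU @i11&i12  | dual
9. st.MEM @i13  | tail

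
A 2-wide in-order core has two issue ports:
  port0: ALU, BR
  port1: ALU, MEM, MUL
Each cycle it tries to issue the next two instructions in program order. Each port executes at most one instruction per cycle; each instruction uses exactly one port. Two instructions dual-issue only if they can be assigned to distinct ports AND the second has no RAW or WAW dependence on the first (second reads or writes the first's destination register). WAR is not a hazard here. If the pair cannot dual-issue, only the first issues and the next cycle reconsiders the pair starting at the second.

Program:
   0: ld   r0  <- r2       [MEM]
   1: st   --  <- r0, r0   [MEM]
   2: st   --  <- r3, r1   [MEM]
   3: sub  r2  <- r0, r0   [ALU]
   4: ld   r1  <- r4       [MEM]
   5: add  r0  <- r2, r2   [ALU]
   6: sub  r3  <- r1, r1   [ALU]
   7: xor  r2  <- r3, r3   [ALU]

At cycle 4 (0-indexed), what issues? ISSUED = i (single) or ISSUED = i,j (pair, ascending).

ISSUED = 6

c0: i0 ld  no-port MEM/MEM
c1: i1 st  no-port MEM/MEM
c2: i2,i3 st sub  pair
c3: i4,i5 ld add  pair
c4: i6 sub  RAW r3
c5: i7 xor  tail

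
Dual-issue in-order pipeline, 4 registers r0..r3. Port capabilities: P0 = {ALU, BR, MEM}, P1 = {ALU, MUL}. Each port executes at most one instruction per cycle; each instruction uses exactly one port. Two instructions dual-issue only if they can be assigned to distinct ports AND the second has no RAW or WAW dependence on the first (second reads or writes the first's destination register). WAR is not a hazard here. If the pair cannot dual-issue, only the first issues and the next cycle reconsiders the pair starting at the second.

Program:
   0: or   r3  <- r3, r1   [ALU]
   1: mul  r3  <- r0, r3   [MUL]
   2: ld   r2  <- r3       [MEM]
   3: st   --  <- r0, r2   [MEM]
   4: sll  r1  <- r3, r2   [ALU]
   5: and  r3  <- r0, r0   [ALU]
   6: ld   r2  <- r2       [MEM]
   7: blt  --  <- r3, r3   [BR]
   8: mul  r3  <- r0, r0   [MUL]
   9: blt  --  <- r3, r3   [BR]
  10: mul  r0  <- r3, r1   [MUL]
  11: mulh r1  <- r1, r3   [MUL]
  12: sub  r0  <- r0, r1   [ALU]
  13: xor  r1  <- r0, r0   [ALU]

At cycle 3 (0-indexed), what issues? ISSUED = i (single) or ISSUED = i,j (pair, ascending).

ISSUED = 3,4

c0: i0 or  RAW+WAW r3
c1: i1 mul  RAW r3
c2: i2 ld  no-port MEM/MEM
c3: i3+i4 st+sll  dual
c4: i5+i6 and+ld  dual
c5: i7+i8 blt+mul  dual
c6: i9+i10 blt+mul  dual
c7: i11 mulh  RAW r1
c8: i12 sub  RAW r0
c9: i13 xor  tail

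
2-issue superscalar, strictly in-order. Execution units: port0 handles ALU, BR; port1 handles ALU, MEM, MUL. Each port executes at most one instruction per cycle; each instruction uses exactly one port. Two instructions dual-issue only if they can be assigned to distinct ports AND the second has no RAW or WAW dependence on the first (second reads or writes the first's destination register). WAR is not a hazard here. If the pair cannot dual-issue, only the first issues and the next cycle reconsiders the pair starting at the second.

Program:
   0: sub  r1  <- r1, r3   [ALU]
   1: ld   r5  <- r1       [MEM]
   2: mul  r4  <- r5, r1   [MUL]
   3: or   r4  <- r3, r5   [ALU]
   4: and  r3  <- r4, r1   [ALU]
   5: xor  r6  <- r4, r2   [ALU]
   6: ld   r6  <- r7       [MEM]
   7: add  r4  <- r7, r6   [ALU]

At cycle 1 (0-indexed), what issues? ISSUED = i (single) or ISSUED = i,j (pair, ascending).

t=0 i0:sub ; RAW r1
t=1 i1:ld ; no-port MEM/MUL
t=2 i2:mul ; WAW r4
t=3 i3:or ; RAW r4
t=4 i4&i5:and/xor ; pair
t=5 i6:ld ; RAW r6
t=6 i7:add ; tail

ISSUED = 1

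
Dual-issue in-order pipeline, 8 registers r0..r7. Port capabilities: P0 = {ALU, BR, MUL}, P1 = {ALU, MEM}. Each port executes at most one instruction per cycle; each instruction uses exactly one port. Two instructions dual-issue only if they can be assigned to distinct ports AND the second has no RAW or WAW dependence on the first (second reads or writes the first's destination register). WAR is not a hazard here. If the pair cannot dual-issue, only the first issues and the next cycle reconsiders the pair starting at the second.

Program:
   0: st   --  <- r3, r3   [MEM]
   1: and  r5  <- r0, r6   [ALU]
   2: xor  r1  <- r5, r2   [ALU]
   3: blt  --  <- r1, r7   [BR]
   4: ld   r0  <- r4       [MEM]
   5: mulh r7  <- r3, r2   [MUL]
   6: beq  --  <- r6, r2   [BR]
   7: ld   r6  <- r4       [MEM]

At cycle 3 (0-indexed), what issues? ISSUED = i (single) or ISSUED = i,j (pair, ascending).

ISSUED = 5

c0: i0+i1 st.MEM;and.ALU  2-wide
c1: i2 xor.ALU  RAW r1
c2: i3+i4 blt.BR;ld.MEM  2-wide
c3: i5 mulh.MUL  no-port MUL/BR
c4: i6+i7 beq.BR;ld.MEM  2-wide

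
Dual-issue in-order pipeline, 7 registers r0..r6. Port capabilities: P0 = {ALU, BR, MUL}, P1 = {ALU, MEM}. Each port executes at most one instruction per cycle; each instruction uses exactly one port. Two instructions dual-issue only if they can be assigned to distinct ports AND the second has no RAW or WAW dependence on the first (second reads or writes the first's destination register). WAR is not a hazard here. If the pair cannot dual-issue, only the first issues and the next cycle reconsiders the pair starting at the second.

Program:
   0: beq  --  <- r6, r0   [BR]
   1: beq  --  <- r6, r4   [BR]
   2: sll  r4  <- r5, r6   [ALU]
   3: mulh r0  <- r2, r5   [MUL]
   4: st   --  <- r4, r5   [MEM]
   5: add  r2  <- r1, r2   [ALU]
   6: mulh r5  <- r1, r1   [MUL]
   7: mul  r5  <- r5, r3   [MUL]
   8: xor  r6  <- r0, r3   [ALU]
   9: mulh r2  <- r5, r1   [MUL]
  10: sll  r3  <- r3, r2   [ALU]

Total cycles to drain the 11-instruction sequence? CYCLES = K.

CYCLES = 7

c0: i0 beq.BR  no-port BR/BR
c1: i1/i2 beq.BR;sll.ALU  dual
c2: i3/i4 mulh.MUL;st.MEM  dual
c3: i5/i6 add.ALU;mulh.MUL  dual
c4: i7/i8 mul.MUL;xor.ALU  dual
c5: i9 mulh.MUL  RAW r2
c6: i10 sll.ALU  tail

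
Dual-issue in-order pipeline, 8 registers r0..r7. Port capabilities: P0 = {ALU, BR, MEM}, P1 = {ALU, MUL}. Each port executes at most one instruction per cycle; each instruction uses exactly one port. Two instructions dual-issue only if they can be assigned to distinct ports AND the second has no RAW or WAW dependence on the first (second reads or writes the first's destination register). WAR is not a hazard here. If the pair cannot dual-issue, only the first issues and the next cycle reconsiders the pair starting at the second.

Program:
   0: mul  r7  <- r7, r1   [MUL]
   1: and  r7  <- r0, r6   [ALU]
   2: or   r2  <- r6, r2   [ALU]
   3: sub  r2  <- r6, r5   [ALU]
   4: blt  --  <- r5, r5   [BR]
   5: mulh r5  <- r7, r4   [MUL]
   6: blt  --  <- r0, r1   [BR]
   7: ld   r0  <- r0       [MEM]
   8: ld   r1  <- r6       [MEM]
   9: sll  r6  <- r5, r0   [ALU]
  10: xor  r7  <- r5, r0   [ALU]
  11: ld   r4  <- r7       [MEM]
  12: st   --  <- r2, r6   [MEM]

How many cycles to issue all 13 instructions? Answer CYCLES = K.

CYCLES = 9

c0: i0 mul.MUL  WAW r7
c1: i1/i2 and.ALU+or.ALU  pair
c2: i3/i4 sub.ALU+blt.BR  pair
c3: i5/i6 mulh.MUL+blt.BR  pair
c4: i7 ld.MEM  no-port MEM/MEM
c5: i8/i9 ld.MEM+sll.ALU  pair
c6: i10 xor.ALU  RAW r7
c7: i11 ld.MEM  no-port MEM/MEM
c8: i12 st.MEM  tail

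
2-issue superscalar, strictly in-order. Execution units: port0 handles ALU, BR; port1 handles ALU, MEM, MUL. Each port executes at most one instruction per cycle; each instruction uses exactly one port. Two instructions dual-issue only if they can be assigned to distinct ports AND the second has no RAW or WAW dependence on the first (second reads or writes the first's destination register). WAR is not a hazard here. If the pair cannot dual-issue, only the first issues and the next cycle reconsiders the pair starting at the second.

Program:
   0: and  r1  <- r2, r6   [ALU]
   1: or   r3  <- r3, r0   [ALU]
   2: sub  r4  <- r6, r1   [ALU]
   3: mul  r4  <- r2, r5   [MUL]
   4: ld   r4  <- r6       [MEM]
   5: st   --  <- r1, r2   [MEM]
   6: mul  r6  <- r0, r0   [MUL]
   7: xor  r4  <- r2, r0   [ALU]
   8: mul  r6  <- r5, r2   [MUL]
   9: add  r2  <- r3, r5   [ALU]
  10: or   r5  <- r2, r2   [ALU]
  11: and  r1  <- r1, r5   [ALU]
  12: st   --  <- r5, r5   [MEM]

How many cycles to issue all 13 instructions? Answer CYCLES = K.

  cy0 -> i0,i1 (and.ALU or.ALU) dual
  cy1 -> i2 (sub.ALU) WAW r4
  cy2 -> i3 (mul.MUL) no-port MUL/MEM
  cy3 -> i4 (ld.MEM) no-port MEM/MEM
  cy4 -> i5 (st.MEM) no-port MEM/MUL
  cy5 -> i6,i7 (mul.MUL xor.ALU) dual
  cy6 -> i8,i9 (mul.MUL add.ALU) dual
  cy7 -> i10 (or.ALU) RAW r5
  cy8 -> i11,i12 (and.ALU st.MEM) dual

CYCLES = 9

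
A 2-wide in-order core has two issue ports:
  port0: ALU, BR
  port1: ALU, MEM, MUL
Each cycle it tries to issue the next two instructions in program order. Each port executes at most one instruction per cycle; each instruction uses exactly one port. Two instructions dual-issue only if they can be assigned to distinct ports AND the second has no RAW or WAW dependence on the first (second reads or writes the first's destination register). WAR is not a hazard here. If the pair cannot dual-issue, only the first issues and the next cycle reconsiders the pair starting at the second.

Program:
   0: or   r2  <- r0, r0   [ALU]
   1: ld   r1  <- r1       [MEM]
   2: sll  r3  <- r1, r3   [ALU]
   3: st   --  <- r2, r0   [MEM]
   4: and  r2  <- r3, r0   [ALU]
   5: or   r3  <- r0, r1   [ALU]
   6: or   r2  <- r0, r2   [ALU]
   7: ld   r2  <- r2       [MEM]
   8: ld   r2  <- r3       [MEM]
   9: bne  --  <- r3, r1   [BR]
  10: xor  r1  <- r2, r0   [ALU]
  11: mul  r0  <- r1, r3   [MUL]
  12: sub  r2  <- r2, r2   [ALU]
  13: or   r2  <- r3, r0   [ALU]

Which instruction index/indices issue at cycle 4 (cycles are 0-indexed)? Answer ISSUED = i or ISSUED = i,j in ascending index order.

  cy0 -> i0/i1 (or.ALU/ld.MEM) 2-wide
  cy1 -> i2/i3 (sll.ALU/st.MEM) 2-wide
  cy2 -> i4/i5 (and.ALU/or.ALU) 2-wide
  cy3 -> i6 (or.ALU) RAW+WAW r2
  cy4 -> i7 (ld.MEM) no-port MEM/MEM
  cy5 -> i8/i9 (ld.MEM/bne.BR) 2-wide
  cy6 -> i10 (xor.ALU) RAW r1
  cy7 -> i11/i12 (mul.MUL/sub.ALU) 2-wide
  cy8 -> i13 (or.ALU) tail

ISSUED = 7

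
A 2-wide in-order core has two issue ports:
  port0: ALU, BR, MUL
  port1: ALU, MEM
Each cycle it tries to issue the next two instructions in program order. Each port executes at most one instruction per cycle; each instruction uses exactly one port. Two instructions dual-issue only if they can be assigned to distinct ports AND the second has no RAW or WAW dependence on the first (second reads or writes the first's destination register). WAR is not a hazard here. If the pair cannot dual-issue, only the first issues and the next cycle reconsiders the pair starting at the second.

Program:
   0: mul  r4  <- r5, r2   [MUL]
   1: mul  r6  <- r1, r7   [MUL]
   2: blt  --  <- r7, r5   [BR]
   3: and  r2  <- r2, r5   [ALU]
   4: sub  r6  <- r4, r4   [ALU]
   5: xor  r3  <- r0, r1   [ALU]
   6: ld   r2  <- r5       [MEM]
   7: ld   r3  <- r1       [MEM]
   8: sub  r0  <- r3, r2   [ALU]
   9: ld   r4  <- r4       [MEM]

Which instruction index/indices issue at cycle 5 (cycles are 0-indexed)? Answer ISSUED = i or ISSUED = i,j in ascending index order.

[0] i0  mul.MUL  -- no-port MUL/MUL
[1] i1  mul.MUL  -- no-port MUL/BR
[2] i2/i3  blt.BR;and.ALU  -- pair
[3] i4/i5  sub.ALU;xor.ALU  -- pair
[4] i6  ld.MEM  -- no-port MEM/MEM
[5] i7  ld.MEM  -- RAW r3
[6] i8/i9  sub.ALU;ld.MEM  -- pair

ISSUED = 7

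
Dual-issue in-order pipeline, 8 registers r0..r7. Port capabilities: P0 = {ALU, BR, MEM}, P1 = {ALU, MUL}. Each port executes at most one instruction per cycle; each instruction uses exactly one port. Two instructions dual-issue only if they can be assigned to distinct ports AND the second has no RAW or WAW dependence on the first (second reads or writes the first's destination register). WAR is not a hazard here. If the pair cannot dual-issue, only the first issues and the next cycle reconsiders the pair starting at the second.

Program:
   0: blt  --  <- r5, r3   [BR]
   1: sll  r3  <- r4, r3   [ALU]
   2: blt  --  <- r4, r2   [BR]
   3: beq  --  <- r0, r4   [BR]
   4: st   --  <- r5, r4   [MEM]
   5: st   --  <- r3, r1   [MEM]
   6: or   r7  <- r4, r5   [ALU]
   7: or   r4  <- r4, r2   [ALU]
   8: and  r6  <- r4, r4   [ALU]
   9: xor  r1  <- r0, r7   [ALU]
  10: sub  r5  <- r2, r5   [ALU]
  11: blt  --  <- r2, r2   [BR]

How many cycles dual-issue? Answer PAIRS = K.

  cy0 -> i0/i1 (blt.BR sll.ALU) dual
  cy1 -> i2 (blt.BR) no-port BR/BR
  cy2 -> i3 (beq.BR) no-port BR/MEM
  cy3 -> i4 (st.MEM) no-port MEM/MEM
  cy4 -> i5/i6 (st.MEM or.ALU) dual
  cy5 -> i7 (or.ALU) RAW r4
  cy6 -> i8/i9 (and.ALU xor.ALU) dual
  cy7 -> i10/i11 (sub.ALU blt.BR) dual

PAIRS = 4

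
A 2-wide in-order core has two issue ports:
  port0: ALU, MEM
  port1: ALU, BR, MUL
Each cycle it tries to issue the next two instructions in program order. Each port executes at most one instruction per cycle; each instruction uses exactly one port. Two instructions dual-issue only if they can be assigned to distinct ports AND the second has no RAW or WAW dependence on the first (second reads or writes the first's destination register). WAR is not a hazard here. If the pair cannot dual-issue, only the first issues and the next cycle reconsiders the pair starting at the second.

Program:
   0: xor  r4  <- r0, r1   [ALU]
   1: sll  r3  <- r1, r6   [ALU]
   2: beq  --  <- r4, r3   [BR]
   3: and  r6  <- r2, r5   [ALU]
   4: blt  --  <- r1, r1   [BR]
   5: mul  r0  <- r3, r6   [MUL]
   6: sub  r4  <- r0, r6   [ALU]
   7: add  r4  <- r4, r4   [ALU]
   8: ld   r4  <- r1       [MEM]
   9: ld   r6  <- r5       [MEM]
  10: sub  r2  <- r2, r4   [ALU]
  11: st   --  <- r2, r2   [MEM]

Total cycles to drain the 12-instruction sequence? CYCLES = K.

CYCLES = 9

#0 head=0: xor.ALU sll.ALU i0&i1 2-wide
#1 head=2: beq.BR and.ALU i2&i3 2-wide
#2 head=4: blt.BR i4 no-port BR/MUL
#3 head=5: mul.MUL i5 RAW r0
#4 head=6: sub.ALU i6 RAW+WAW r4
#5 head=7: add.ALU i7 WAW r4
#6 head=8: ld.MEM i8 no-port MEM/MEM
#7 head=9: ld.MEM sub.ALU i9&i10 2-wide
#8 head=11: st.MEM i11 tail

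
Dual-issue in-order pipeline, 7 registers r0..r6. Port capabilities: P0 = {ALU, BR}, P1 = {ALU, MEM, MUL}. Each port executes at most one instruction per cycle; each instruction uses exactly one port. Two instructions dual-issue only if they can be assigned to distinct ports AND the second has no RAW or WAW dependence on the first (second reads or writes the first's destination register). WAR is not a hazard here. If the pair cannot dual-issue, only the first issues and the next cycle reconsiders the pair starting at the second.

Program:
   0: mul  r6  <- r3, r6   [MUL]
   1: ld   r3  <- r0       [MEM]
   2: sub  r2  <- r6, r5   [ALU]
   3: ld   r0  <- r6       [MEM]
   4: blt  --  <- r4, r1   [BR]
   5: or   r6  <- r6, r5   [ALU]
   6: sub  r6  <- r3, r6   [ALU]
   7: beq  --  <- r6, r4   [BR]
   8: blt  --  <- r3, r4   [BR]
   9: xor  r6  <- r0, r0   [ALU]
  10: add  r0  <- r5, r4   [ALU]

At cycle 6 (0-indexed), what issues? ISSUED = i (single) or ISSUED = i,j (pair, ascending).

ISSUED = 8,9

0. mul @i0  | no-port MUL/MEM
1. ld sub @i1&i2  | dual
2. ld blt @i3&i4  | dual
3. or @i5  | RAW+WAW r6
4. sub @i6  | RAW r6
5. beq @i7  | no-port BR/BR
6. blt xor @i8&i9  | dual
7. add @i10  | tail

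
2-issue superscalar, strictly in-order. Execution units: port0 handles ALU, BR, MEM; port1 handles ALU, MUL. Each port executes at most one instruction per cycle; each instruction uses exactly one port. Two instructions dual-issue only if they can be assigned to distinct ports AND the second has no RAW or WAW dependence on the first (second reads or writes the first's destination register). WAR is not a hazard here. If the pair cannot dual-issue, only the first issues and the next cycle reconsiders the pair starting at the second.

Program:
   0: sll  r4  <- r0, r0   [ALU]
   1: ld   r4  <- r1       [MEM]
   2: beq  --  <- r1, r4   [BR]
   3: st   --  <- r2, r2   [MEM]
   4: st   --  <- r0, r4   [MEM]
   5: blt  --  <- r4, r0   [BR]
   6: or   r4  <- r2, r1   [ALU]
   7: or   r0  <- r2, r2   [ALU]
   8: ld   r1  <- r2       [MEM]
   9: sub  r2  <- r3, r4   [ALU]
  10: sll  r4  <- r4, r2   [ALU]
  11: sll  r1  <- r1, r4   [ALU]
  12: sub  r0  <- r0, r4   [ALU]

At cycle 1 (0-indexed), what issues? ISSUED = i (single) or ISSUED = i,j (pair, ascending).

ISSUED = 1

0. sll @i0  | WAW r4
1. ld @i1  | no-port MEM/BR
2. beq @i2  | no-port BR/MEM
3. st @i3  | no-port MEM/MEM
4. st @i4  | no-port MEM/BR
5. blt;or @i5+i6  | 2-wide
6. or;ld @i7+i8  | 2-wide
7. sub @i9  | RAW r2
8. sll @i10  | RAW r4
9. sll;sub @i11+i12  | 2-wide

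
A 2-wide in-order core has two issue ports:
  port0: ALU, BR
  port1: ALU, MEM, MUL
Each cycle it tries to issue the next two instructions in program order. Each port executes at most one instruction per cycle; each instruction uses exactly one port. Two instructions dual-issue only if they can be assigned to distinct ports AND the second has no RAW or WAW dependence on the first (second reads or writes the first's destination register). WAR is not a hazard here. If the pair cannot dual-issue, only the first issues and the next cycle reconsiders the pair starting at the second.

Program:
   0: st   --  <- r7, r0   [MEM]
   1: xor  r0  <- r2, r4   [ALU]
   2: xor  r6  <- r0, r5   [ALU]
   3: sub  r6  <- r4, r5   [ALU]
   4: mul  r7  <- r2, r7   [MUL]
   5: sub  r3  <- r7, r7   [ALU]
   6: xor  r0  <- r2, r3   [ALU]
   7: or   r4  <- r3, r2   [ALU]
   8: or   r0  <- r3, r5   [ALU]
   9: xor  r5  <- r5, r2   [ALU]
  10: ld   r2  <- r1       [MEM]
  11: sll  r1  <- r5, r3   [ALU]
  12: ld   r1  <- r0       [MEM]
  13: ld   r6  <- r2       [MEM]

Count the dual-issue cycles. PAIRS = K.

#0 head=0: st xor i0/i1 pair
#1 head=2: xor i2 WAW r6
#2 head=3: sub mul i3/i4 pair
#3 head=5: sub i5 RAW r3
#4 head=6: xor or i6/i7 pair
#5 head=8: or xor i8/i9 pair
#6 head=10: ld sll i10/i11 pair
#7 head=12: ld i12 no-port MEM/MEM
#8 head=13: ld i13 tail

PAIRS = 5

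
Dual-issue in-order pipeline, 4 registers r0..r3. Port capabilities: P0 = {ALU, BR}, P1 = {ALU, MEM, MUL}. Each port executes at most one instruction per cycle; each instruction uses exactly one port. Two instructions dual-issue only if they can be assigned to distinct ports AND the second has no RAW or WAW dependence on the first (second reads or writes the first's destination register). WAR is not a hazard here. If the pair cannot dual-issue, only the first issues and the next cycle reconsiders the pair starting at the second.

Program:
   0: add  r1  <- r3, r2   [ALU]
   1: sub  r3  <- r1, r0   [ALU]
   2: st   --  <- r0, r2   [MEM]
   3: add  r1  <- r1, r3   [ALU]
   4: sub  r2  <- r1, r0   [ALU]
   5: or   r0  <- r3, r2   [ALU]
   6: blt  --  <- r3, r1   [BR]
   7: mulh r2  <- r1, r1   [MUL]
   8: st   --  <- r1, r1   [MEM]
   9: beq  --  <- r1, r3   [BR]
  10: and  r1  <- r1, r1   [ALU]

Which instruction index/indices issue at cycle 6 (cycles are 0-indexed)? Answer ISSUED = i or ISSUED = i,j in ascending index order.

t=0 i0:add ; RAW r1
t=1 i1+i2:sub st ; pair
t=2 i3:add ; RAW r1
t=3 i4:sub ; RAW r2
t=4 i5+i6:or blt ; pair
t=5 i7:mulh ; no-port MUL/MEM
t=6 i8+i9:st beq ; pair
t=7 i10:and ; tail

ISSUED = 8,9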